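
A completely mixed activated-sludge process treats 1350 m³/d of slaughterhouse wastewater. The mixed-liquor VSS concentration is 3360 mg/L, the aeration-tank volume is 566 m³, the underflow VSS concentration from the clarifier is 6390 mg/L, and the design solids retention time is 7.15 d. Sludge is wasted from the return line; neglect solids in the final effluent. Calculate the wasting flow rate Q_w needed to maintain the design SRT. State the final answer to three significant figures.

Q_w ≈ 41.6 m³/d

Wasting from the return line (neglecting effluent solids): Q_w = V·X / (θ_c·X_r) = 566.0 × 3360 / (7.15 × 6390) = 41.62 m³/d.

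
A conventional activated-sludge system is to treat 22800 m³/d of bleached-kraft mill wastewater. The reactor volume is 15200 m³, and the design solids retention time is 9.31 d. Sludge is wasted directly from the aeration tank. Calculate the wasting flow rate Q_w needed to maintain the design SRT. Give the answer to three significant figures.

Q_w ≈ 1630 m³/d

With mixed-liquor wasting, θ_c = V/Q_w, so Q_w = V/θ_c = 15200/9.31 = 1633 m³/d.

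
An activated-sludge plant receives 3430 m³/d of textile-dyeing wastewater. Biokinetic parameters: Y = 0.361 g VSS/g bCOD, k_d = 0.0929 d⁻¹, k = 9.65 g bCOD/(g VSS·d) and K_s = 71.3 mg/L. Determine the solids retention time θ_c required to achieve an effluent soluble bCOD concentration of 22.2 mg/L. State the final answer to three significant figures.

θ_c ≈ 1.36 d

At the target effluent, Y k S/(K_s+S) = 0.361×9.65×22.2/93.50 = 0.8271 d⁻¹.
Then 1/θ_c = μ − k_d = 0.8271 − 0.0929 = 0.7342 d⁻¹, giving θ_c = 1.362 d.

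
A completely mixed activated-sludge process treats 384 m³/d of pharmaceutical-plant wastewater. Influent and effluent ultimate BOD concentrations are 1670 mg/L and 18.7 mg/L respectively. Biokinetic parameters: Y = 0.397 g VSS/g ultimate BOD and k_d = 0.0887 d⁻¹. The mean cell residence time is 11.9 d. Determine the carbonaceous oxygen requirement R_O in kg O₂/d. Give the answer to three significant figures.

The observed yield is Y_obs = Y/(1 + k_d·θ_c) = 0.397 / (1 + 0.0887 × 11.9) = 0.397 / 2.056 = 0.1931 g VSS per g ultimate BOD removed.
Mass of ultimate BOD removed per day: Q(S₀ − S) = 384 × 1651 g/m³ = 634.1 kg/d.
P_X = Y_obs·Q·(S₀ − S) = 0.1931 × 634.1 = 122.5 kg VSS/d.
R_O = Q·(S₀ − S) − 1.42·P_X = 634.1 − 1.42 × 122.5 = 460.2 kg O₂/d.

R_O ≈ 460 kg O₂/d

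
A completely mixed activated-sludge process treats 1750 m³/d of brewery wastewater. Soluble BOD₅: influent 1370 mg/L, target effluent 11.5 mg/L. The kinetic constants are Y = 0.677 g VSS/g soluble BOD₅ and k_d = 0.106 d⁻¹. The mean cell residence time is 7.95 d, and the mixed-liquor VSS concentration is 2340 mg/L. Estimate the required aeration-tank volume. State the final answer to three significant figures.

V ≈ 2970 m³

From the SRT design equation V = Y Q (S₀−S) θ_c / [X (1 + k_d θ_c)] = 0.677 × 1750 × (1370 − 11.5) × 7.95 / [2340 × (1 + 0.106 × 7.95)] = 1.28×10^7 / 4312 = 2967 m³.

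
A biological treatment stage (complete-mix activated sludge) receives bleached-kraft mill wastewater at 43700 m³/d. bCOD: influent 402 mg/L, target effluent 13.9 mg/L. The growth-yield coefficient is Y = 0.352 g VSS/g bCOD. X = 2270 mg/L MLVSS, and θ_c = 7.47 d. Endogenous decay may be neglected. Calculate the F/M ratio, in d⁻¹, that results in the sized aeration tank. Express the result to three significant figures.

Biomass mass balance (decay neglected): V·X = Y·Q·(S₀ − S)·θ_c, so V = 0.352 × 43700 × (402 − 13.9) × 7.47 / 2270 = 19645 m³.
F/M = applied load / biomass = Q·S₀/(V·X) = 43700 × 402 / (19645 × 2270) = 0.3939 d⁻¹.

F/M ≈ 0.394 d⁻¹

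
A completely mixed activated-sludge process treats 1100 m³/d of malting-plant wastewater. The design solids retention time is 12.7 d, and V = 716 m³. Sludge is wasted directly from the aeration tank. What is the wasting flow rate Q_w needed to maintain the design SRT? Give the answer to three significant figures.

Wasting from the aeration tank: Q_w = V / θ_c = 716.0 / 12.7 = 56.38 m³/d.

Q_w ≈ 56.4 m³/d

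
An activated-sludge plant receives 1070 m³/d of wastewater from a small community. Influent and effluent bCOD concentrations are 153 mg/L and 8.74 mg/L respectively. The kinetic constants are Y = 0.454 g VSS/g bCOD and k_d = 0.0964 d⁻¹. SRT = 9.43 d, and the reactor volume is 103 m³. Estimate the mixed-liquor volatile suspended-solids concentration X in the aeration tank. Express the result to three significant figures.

X ≈ 3360 mg/L

X = Y·Q·ΔS·θ_c / [V·(1 + k_d θ_c)] = 0.454 × 1070 × (153 − 8.74) × 9.43 / [103 × (1 + 0.0964 × 9.43)] = 3361 mg/L.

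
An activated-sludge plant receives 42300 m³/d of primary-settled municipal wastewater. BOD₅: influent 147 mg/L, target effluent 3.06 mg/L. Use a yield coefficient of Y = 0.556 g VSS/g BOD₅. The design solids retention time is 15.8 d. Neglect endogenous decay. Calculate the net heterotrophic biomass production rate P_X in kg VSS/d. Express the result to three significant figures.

Since k_d ≈ 0, Y_obs = Y = 0.556 g VSS/g BOD₅.
ΔS = 147 − 3.06 = 143.9 mg/L, so the substrate removal rate is 42300 × 143.9/1000 = 6089 kg BOD₅/d.
Net biomass production P_X = Y_obs × Q·(S₀ − S) = 0.5560 × 6089 = 3385 kg VSS/d.

P_X ≈ 3390 kg VSS/d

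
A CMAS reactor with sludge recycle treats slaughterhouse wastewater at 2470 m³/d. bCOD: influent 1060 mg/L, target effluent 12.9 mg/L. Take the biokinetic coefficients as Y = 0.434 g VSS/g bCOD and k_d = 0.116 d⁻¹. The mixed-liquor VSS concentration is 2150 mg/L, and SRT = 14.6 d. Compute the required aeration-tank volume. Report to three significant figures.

From the SRT design equation V = Y Q (S₀−S) θ_c / [X (1 + k_d θ_c)] = 0.434 × 2470 × (1060 − 12.9) × 14.6 / [2150 × (1 + 0.116 × 14.6)] = 1.64×10^7 / 5791 = 2830 m³.

V ≈ 2830 m³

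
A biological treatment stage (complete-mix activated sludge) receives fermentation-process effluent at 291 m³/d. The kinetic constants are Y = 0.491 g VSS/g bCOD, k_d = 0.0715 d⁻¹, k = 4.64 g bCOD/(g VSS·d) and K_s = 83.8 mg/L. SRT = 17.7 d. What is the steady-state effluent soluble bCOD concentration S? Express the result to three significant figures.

Effluent substrate depends only on kinetics and SRT: S = K_s(1 + k_d θ_c) / [θ_c(Yk − k_d) − 1] = 83.8 × (1 + 0.0715 × 17.7) / [17.7 × (0.491 × 4.64 − 0.0715) − 1] = 189.9 / 38.06 = 4.988 mg/L.

S ≈ 4.99 mg/L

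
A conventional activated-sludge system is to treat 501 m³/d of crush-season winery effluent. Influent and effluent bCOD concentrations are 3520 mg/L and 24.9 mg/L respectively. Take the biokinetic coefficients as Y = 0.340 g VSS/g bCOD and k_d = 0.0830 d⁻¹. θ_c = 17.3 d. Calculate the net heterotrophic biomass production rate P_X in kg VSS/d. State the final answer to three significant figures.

Observed yield with endogenous decay: Y_obs = Y / (1 + k_d·θ_c) = 0.340 / (1 + 0.0830 × 17.3) = 0.340 / 2.436 = 0.1396 g VSS/g bCOD.
Mass of bCOD removed per day: Q(S₀ − S) = 501 × 3495 g/m³ = 1751 kg/d.
Biomass produced: P_X = Y_obs·Q·ΔS = 0.1396 × 1751 ≈ 244.4 kg VSS/d.

P_X ≈ 244 kg VSS/d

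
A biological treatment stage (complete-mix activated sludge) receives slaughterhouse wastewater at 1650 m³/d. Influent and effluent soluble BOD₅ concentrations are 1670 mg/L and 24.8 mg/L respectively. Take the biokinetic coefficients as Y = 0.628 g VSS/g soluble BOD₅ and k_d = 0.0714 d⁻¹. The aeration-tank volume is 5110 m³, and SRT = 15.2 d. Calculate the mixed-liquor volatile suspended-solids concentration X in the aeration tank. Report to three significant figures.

From V·X·(1 + k_d·θ_c) = Y·Q·(S₀ − S)·θ_c: X = 0.628 × 1650 × (1670 − 24.8) × 15.2 / [5110 × (1 + 0.0714 × 15.2)] = 2432 mg/L.

X ≈ 2430 mg/L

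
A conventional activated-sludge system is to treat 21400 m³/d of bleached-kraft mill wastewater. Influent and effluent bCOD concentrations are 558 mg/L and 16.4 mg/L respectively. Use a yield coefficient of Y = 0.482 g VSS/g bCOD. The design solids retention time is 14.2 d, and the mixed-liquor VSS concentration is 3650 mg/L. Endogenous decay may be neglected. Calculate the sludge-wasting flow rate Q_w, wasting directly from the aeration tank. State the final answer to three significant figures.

Q_w ≈ 1530 m³/d

Biomass mass balance (decay neglected): V·X = Y·Q·(S₀ − S)·θ_c, so V = 0.482 × 21400 × (558 − 16.4) × 14.2 / 3650 = 21734 m³.
For wasting at MLVSS concentration, Q_w = V/θ_c = 21734/14.2 = 1531 m³/d.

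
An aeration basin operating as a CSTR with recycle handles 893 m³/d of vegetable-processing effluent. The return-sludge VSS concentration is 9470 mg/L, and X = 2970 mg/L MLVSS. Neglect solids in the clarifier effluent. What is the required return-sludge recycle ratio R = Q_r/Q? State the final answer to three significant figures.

R = Q_r/Q = X/(X_r − X) = 2970 / (9470 − 2970) = 0.4569.

R ≈ 0.457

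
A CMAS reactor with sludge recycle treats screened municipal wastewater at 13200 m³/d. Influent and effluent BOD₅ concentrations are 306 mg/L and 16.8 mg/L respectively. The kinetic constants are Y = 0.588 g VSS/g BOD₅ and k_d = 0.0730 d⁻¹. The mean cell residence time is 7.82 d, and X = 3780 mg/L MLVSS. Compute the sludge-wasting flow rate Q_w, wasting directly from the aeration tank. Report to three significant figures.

Rearranging the biomass balance for a CMAS with decay, V = Y·Q·ΔS·θ_c / [X·(1+k_d θ_c)] = 0.588 × 13200 × (306 − 16.8) × 7.82 / [3780 × (1 + 0.0730 × 7.82)] = 1.76×10^7 / 5938 = 2956 m³.
With mixed-liquor wasting, θ_c = V/Q_w, so Q_w = V/θ_c = 2956/7.82 = 378.0 m³/d.

Q_w ≈ 378 m³/d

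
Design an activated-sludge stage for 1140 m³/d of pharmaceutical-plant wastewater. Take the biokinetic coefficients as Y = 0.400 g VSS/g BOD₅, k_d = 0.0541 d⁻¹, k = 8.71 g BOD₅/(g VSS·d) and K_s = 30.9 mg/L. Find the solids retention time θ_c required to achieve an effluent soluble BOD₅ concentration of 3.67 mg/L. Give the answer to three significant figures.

From 1/θ_c = Y·k·S/(K_s + S) − k_d: Y·k·S/(K_s+S) = 0.400 × 8.71 × 3.67 / (30.9 + 3.67) = 0.3699 d⁻¹.
θ_c = 1/(μ − k_d) = 1/(0.3699 − 0.0541) = 1/0.3158 = 3.167 d.

θ_c ≈ 3.17 d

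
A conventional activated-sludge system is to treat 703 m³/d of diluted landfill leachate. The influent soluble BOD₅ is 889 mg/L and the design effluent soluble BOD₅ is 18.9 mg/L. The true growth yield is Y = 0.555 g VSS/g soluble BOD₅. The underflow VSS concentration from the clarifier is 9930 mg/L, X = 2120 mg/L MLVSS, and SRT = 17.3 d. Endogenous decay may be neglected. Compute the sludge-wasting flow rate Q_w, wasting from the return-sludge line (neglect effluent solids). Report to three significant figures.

V·X = Y·Q·ΔS·θ_c gives V = 0.555 × 703 × (889 − 18.9) × 17.3 / 2120 = 2770 m³.
θ_c = V·X/(Q_w·X_r) when wasting from the recycle, so Q_w = V·X/(θ_c·X_r) = 2770 × 2120 / (17.3 × 9930) = 34.19 m³/d.

Q_w ≈ 34.2 m³/d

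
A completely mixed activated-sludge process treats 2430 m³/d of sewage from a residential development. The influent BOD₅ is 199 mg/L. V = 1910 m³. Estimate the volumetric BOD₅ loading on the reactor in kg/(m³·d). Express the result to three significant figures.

L_v ≈ 0.253 kg BOD₅/(m³·d)

Applied BOD₅ load per unit volume = Q·S₀/V = (2430 × 199/1000)/1910 = 0.2532 kg BOD₅·m⁻³·d⁻¹.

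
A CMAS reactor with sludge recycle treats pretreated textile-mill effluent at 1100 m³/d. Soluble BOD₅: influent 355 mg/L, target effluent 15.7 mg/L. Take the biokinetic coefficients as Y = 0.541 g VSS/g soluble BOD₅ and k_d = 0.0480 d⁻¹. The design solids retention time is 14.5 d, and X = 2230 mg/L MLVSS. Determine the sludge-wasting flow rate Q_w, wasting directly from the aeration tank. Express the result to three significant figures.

From the SRT design equation V = Y Q (S₀−S) θ_c / [X (1 + k_d θ_c)] = 0.541 × 1100 × (355 − 15.7) × 14.5 / [2230 × (1 + 0.0480 × 14.5)] = 2.93×10^6 / 3782 = 774.1 m³.
For wasting at MLVSS concentration, Q_w = V/θ_c = 774.1/14.5 = 53.39 m³/d.

Q_w ≈ 53.4 m³/d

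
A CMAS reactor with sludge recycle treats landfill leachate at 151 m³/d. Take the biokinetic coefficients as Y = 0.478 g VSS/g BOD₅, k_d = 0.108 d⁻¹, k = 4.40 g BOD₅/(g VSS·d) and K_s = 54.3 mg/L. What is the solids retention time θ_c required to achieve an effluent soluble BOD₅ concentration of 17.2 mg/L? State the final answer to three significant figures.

Specific growth rate at S = 17.2 mg/L: μ = YkS/(K_s+S) = 0.478·4.40·17.2/(54.3+17.2) = 0.5059 d⁻¹.
1/θ_c = 0.5059 − 0.108 = 0.3979 d⁻¹, so θ_c = 2.513 d.

θ_c ≈ 2.51 d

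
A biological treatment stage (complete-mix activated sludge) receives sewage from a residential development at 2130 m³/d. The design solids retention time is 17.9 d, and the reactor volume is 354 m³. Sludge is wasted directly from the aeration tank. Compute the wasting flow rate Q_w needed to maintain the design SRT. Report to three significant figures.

Q_w ≈ 19.8 m³/d

With mixed-liquor wasting, θ_c = V/Q_w, so Q_w = V/θ_c = 354.0/17.9 = 19.78 m³/d.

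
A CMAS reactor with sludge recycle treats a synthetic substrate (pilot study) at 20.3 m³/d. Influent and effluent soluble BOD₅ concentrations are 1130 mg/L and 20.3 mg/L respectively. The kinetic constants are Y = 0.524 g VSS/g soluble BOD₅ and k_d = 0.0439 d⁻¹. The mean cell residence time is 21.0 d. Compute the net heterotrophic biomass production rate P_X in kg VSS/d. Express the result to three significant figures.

P_X ≈ 6.14 kg VSS/d

Y_obs = Y / (1 + k_d θ_c) = 0.524 / (1 + 0.0439 × 21.0) = 0.524 / 1.922 = 0.2726.
Substrate removed = Q·(S₀ − S) = 20.3 m³/d × (1130 − 20.3) g/m³ = 2.25×10^4 g/d = 22.53 kg/d.
So the net sludge growth is P_X = 0.2726 × 22.53 = 6.142 kg VSS/d.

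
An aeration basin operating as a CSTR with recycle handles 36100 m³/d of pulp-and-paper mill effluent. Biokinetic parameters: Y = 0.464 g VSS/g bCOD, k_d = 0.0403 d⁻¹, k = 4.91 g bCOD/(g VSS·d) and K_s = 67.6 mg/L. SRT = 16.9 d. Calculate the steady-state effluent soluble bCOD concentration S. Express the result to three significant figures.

S ≈ 3.09 mg/L

For a completely mixed reactor with recycle the Lawrence–McCarty relation gives S = K_s·(1 + k_d·θ_c) / [θ_c·(Y·k − k_d) − 1] = 67.6 × (1 + 0.0403 × 16.9) / [16.9 × (0.464 × 4.91 − 0.0403) − 1] = 113.6 / 36.82 = 3.086 mg/L.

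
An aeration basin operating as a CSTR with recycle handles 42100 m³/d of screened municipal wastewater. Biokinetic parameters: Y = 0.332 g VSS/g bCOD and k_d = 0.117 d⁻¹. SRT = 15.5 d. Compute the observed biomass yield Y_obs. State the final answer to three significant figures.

Y_obs ≈ 0.118 g VSS/g bCOD

Correct the yield for decay: Y_obs = Y/(1 + k_d θ_c) = 0.332 / (1 + 0.117 × 15.5) = 0.332 / 2.814 = 0.1180.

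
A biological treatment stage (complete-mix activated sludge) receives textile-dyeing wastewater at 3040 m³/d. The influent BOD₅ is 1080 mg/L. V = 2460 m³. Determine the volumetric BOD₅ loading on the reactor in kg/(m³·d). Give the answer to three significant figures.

L_v ≈ 1.33 kg BOD₅/(m³·d)

L_v = Q S₀ / V = 3040 × 1080 × 10⁻³ / 2460 = 1.335 kg/(m³·d).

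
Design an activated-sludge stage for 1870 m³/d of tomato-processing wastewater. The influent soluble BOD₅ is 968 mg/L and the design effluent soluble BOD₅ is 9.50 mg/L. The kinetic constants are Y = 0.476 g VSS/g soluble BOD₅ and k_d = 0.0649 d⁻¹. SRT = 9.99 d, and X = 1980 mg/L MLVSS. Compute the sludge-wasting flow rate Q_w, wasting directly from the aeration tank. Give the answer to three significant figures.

Steady-state biomass mass balance: V·X·(1 + k_d·θ_c) = Y·Q·(S₀ − S)·θ_c, so V = 0.476 × 1870 × (968 − 9.50) × 9.99 / [1980 × (1 + 0.0649 × 9.99)] = 8.52×10^6 / 3264 = 2612 m³.
Wasting from the aeration tank: Q_w = V / θ_c = 2612 / 9.99 = 261.4 m³/d.

Q_w ≈ 261 m³/d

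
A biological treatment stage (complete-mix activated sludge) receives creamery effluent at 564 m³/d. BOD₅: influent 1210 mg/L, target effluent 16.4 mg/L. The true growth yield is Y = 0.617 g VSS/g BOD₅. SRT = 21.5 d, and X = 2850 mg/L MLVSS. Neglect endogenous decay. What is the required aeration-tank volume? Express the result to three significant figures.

V·X = Y·Q·ΔS·θ_c gives V = 0.617 × 564 × (1210 − 16.4) × 21.5 / 2850 = 3133 m³.

V ≈ 3130 m³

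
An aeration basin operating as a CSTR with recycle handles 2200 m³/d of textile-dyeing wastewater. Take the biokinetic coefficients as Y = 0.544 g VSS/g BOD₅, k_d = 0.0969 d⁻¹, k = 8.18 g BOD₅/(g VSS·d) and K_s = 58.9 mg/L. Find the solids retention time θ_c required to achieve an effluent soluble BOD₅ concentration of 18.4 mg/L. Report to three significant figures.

θ_c ≈ 1.04 d

Specific growth rate at S = 18.4 mg/L: μ = YkS/(K_s+S) = 0.544·8.18·18.4/(58.9+18.4) = 1.059 d⁻¹.
Then 1/θ_c = μ − k_d = 1.059 − 0.0969 = 0.9623 d⁻¹, giving θ_c = 1.039 d.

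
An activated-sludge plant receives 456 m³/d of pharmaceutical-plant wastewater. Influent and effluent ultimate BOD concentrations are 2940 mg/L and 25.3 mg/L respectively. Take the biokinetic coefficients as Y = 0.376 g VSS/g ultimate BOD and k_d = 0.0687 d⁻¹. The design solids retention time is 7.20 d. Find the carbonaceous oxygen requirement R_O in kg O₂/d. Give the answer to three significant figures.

The observed yield is Y_obs = Y/(1 + k_d·θ_c) = 0.376 / (1 + 0.0687 × 7.20) = 0.376 / 1.495 = 0.2516 g VSS per g ultimate BOD removed.
Substrate removed = Q·(S₀ − S) = 456 m³/d × (2940 − 25.3) g/m³ = 1.33×10^6 g/d = 1329 kg/d.
Biomass synthesised: P_X = Y_obs × 1329 = 334.4 kg VSS/d.
R_O = Q·(S₀ − S) − 1.42·P_X = 1329 − 1.42 × 334.4 = 854.3 kg O₂/d.

R_O ≈ 854 kg O₂/d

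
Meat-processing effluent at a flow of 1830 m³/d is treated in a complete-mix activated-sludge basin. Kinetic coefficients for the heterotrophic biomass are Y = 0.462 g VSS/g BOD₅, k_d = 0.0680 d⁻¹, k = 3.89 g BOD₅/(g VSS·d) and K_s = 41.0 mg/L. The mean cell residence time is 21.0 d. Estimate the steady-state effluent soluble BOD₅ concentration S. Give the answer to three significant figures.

S ≈ 2.82 mg/L

From the Monod/SRT balance for a CMAS, S = K_s·(1+k_d θ_c)/[θ_c·(Y k − k_d) − 1] = 41.0 × (1 + 0.0680 × 21.0) / [21.0 × (0.462 × 3.89 − 0.0680) − 1] = 99.55 / 35.31 = 2.819 mg/L.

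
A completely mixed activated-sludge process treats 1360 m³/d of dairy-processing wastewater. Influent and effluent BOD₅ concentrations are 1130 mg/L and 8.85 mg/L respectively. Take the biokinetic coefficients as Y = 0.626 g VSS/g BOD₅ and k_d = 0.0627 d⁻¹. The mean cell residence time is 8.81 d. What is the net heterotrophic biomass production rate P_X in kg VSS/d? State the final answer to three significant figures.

The observed yield is Y_obs = Y/(1 + k_d·θ_c) = 0.626 / (1 + 0.0627 × 8.81) = 0.626 / 1.552 = 0.4032 g VSS per g BOD₅ removed.
Substrate removed = Q·(S₀ − S) = 1360 m³/d × (1130 − 8.85) g/m³ = 1.52×10^6 g/d = 1525 kg/d.
Biomass produced: P_X = Y_obs·Q·ΔS = 0.4032 × 1525 ≈ 614.9 kg VSS/d.

P_X ≈ 615 kg VSS/d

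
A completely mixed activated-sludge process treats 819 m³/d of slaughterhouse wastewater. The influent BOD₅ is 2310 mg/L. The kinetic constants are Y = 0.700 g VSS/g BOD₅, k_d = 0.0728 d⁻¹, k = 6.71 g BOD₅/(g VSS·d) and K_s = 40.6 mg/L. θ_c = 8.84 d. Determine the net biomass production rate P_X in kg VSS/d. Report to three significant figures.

For a completely mixed reactor with recycle the Lawrence–McCarty relation gives S = K_s·(1 + k_d·θ_c) / [θ_c·(Y·k − k_d) − 1] = 40.6 × (1 + 0.0728 × 8.84) / [8.84 × (0.700 × 6.71 − 0.0728) − 1] = 66.73 / 39.88 = 1.673 mg/L.
Observed yield with endogenous decay: Y_obs = Y / (1 + k_d·θ_c) = 0.700 / (1 + 0.0728 × 8.84) = 0.700 / 1.644 = 0.4259 g VSS/g BOD₅.
ΔS = 2310 − 1.67 = 2308 mg/L, so the substrate removal rate is 819 × 2308/1000 = 1891 kg BOD₅/d.
Net biomass production P_X = Y_obs × Q·(S₀ − S) = 0.4259 × 1891 = 805.2 kg VSS/d.

P_X ≈ 805 kg VSS/d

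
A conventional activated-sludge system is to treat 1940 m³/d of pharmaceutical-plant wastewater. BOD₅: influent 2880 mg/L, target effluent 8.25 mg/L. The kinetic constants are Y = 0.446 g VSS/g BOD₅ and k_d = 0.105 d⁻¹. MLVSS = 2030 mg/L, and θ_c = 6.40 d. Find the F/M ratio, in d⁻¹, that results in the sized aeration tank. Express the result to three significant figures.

F/M ≈ 0.587 d⁻¹

Rearranging the biomass balance for a CMAS with decay, V = Y·Q·ΔS·θ_c / [X·(1+k_d θ_c)] = 0.446 × 1940 × (2880 − 8.25) × 6.40 / [2030 × (1 + 0.105 × 6.40)] = 1.59×10^7 / 3394 = 4685 m³.
F/M = Q·S₀ / (V·X) = 1940 × 2880 / (4685 × 2030) = 0.5874 g BOD₅·(g VSS·d)⁻¹.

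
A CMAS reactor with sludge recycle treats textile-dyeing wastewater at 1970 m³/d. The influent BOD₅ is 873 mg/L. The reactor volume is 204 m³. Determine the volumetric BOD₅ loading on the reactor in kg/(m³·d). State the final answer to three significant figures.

L_v = Q S₀ / V = 1970 × 873 × 10⁻³ / 204.0 = 8.430 kg/(m³·d).

L_v ≈ 8.43 kg BOD₅/(m³·d)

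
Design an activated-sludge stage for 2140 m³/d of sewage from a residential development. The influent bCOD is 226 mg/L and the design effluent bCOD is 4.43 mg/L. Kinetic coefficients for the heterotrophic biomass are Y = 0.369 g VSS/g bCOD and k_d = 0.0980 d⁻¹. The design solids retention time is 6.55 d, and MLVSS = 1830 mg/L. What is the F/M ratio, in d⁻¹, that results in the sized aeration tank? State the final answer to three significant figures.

F/M ≈ 0.693 d⁻¹

From the SRT design equation V = Y Q (S₀−S) θ_c / [X (1 + k_d θ_c)] = 0.369 × 2140 × (226 − 4.43) × 6.55 / [1830 × (1 + 0.0980 × 6.55)] = 1.15×10^6 / 3005 = 381.4 m³.
Food-to-microorganism ratio F/M = Q S₀ / (V X) = 2140 × 226 / (381.4 × 1830) = 0.6929 d⁻¹.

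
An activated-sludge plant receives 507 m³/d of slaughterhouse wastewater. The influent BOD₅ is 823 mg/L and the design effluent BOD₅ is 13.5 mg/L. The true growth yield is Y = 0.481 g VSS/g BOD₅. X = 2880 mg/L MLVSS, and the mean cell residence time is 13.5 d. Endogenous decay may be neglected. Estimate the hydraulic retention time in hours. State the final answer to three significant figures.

τ ≈ 43.8 h

V·X = Y·Q·ΔS·θ_c gives V = 0.481 × 507 × (823 − 13.5) × 13.5 / 2880 = 925.4 m³.
HRT = V/Q = 925.4 m³ / 507 m³·d⁻¹ = 1.825 d × 24 = 43.80 h.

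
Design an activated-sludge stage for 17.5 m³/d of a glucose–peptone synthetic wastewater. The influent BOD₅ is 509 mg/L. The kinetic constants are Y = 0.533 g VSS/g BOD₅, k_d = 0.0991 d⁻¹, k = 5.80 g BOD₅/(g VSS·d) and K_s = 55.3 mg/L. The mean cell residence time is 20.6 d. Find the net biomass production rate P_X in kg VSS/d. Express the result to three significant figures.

P_X ≈ 1.55 kg VSS/d

Effluent substrate depends only on kinetics and SRT: S = K_s(1 + k_d θ_c) / [θ_c(Yk − k_d) − 1] = 55.3 × (1 + 0.0991 × 20.6) / [20.6 × (0.533 × 5.80 − 0.0991) − 1] = 168.2 / 60.64 = 2.774 mg/L.
Correct the yield for decay: Y_obs = Y/(1 + k_d θ_c) = 0.533 / (1 + 0.0991 × 20.6) = 0.533 / 3.041 = 0.1752.
ΔS = 509 − 2.77 = 506.2 mg/L, so the substrate removal rate is 17.5 × 506.2/1000 = 8.859 kg BOD₅/d.
P_X = Y_obs · Q(S₀ − S) = 0.1752 × 8.859 = 1.552 kg VSS/d.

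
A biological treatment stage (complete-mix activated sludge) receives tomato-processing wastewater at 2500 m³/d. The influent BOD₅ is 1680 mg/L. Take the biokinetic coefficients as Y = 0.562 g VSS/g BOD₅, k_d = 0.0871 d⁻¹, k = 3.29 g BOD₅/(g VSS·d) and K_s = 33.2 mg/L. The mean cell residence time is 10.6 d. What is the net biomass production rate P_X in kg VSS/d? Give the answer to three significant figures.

P_X ≈ 1220 kg VSS/d

From the Monod/SRT balance for a CMAS, S = K_s·(1+k_d θ_c)/[θ_c·(Y k − k_d) − 1] = 33.2 × (1 + 0.0871 × 10.6) / [10.6 × (0.562 × 3.29 − 0.0871) − 1] = 63.85 / 17.68 = 3.612 mg/L.
Observed yield with endogenous decay: Y_obs = Y / (1 + k_d·θ_c) = 0.562 / (1 + 0.0871 × 10.6) = 0.562 / 1.923 = 0.2922 g VSS/g BOD₅.
Mass of BOD₅ removed per day: Q(S₀ − S) = 2500 × 1676 g/m³ = 4191 kg/d.
P_X = Y_obs · Q(S₀ − S) = 0.2922 × 4191 = 1225 kg VSS/d.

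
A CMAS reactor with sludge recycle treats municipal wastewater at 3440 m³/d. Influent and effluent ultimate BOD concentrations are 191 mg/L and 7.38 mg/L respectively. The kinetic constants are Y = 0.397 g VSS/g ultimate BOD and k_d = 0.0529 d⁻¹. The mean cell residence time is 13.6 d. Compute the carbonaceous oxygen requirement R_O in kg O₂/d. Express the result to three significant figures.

The observed yield is Y_obs = Y/(1 + k_d·θ_c) = 0.397 / (1 + 0.0529 × 13.6) = 0.397 / 1.719 = 0.2309 g VSS per g ultimate BOD removed.
ΔS = 191 − 7.38 = 183.6 mg/L, so the substrate removal rate is 3440 × 183.6/1000 = 631.7 kg ultimate BOD/d.
P_X = Y_obs·Q·(S₀ − S) = 0.2309 × 631.7 = 145.8 kg VSS/d.
R_O = Q·(S₀ − S) − 1.42·P_X = 631.7 − 1.42 × 145.8 = 424.6 kg O₂/d.

R_O ≈ 425 kg O₂/d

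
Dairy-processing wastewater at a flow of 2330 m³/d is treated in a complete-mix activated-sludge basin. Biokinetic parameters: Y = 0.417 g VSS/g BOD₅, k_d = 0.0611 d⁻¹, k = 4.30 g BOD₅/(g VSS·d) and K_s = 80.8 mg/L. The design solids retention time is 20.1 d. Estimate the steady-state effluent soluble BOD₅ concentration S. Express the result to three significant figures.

S ≈ 5.32 mg/L

From the Monod/SRT balance for a CMAS, S = K_s·(1+k_d θ_c)/[θ_c·(Y k − k_d) − 1] = 80.8 × (1 + 0.0611 × 20.1) / [20.1 × (0.417 × 4.30 − 0.0611) − 1] = 180.0 / 33.81 = 5.324 mg/L.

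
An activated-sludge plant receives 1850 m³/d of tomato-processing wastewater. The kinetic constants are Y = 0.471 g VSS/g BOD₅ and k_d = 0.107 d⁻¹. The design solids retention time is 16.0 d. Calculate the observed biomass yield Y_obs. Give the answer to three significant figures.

Y_obs ≈ 0.174 g VSS/g BOD₅

Y_obs = Y / (1 + k_d θ_c) = 0.471 / (1 + 0.107 × 16.0) = 0.471 / 2.712 = 0.1737.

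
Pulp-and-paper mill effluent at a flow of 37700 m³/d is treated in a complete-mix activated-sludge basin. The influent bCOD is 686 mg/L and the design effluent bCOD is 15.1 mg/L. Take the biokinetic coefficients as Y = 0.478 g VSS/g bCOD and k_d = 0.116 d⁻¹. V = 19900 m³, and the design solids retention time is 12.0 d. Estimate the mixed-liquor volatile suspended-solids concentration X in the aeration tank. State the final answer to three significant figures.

Solving the biomass balance for X: X = Y Q (S₀−S) θ_c / [V (1+k_d θ_c)] = 0.478 × 37700 × (686 − 15.1) × 12.0 / [19900 × (1 + 0.116 × 12.0)] = 3048 mg/L.

X ≈ 3050 mg/L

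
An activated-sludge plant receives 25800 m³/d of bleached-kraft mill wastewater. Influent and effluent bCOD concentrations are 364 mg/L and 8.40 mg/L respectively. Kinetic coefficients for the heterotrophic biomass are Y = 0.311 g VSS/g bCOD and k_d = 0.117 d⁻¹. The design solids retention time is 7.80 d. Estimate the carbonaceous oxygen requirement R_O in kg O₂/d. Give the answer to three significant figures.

R_O ≈ 7060 kg O₂/d

The observed yield is Y_obs = Y/(1 + k_d·θ_c) = 0.311 / (1 + 0.117 × 7.80) = 0.311 / 1.913 = 0.1626 g VSS per g bCOD removed.
ΔS = 364 − 8.40 = 355.6 mg/L, so the substrate removal rate is 25800 × 355.6/1000 = 9174 kg bCOD/d.
P_X = Y_obs·Q·(S₀ − S) = 0.1626 × 9174 = 1492 kg VSS/d.
Carbonaceous O₂ demand = substrate oxidised − cell-mass equivalent = 9174 − 1.42 × 1492 = 7056 kg O₂/d.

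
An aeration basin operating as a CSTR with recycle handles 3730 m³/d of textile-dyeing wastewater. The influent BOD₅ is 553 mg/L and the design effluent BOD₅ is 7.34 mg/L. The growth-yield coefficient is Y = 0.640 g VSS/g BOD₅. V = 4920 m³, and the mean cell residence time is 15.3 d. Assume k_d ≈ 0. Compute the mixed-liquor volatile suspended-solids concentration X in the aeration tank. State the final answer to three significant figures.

X ≈ 4050 mg/L

Without decay, X = Y Q (S₀−S) θ_c / V = 0.640 × 3730 × (553 − 7.34) × 15.3 / 4920 = 4051 mg/L.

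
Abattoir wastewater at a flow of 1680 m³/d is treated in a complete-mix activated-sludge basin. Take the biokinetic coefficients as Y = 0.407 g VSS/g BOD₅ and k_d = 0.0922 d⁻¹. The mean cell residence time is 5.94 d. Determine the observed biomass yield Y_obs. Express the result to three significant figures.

Y_obs ≈ 0.263 g VSS/g BOD₅

Correct the yield for decay: Y_obs = Y/(1 + k_d θ_c) = 0.407 / (1 + 0.0922 × 5.94) = 0.407 / 1.548 = 0.2630.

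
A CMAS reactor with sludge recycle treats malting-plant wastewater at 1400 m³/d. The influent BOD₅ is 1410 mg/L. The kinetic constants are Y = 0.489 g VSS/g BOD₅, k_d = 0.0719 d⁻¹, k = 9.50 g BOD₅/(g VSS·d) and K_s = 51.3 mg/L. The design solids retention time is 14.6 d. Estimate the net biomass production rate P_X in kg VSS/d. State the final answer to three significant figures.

P_X ≈ 470 kg VSS/d

For a completely mixed reactor with recycle the Lawrence–McCarty relation gives S = K_s·(1 + k_d·θ_c) / [θ_c·(Y·k − k_d) − 1] = 51.3 × (1 + 0.0719 × 14.6) / [14.6 × (0.489 × 9.50 − 0.0719) − 1] = 105.2 / 65.77 = 1.599 mg/L.
Correct the yield for decay: Y_obs = Y/(1 + k_d θ_c) = 0.489 / (1 + 0.0719 × 14.6) = 0.489 / 2.050 = 0.2386.
Substrate removed = Q·(S₀ − S) = 1400 m³/d × (1410 − 1.60) g/m³ = 1.97×10^6 g/d = 1972 kg/d.
P_X = Y_obs · Q(S₀ − S) = 0.2386 × 1972 = 470.4 kg VSS/d.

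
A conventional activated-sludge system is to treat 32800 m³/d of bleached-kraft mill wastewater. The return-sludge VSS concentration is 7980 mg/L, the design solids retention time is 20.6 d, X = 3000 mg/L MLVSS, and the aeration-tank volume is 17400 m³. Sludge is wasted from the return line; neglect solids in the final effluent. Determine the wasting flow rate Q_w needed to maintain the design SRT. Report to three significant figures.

Wasting from the return line (neglecting effluent solids): Q_w = V·X / (θ_c·X_r) = 17400 × 3000 / (20.6 × 7980) = 317.5 m³/d.

Q_w ≈ 318 m³/d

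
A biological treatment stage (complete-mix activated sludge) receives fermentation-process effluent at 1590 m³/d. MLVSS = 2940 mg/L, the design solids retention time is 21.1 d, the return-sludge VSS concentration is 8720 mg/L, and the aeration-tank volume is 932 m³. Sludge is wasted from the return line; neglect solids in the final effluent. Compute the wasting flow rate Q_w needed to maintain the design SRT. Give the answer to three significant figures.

Q_w ≈ 14.9 m³/d

Q_w = (V·X)/(θ_c X_r) = 932.0 × 2940 / (21.1 × 8720) = 14.89 m³/d.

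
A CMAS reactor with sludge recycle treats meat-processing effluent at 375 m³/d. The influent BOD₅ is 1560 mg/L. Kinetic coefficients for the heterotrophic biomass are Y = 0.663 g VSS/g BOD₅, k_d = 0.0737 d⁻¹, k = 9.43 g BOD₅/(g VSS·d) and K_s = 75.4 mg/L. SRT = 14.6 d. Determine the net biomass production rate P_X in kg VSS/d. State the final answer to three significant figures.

From the Monod/SRT balance for a CMAS, S = K_s·(1+k_d θ_c)/[θ_c·(Y k − k_d) − 1] = 75.4 × (1 + 0.0737 × 14.6) / [14.6 × (0.663 × 9.43 − 0.0737) − 1] = 156.5 / 89.20 = 1.755 mg/L.
Observed yield with endogenous decay: Y_obs = Y / (1 + k_d·θ_c) = 0.663 / (1 + 0.0737 × 14.6) = 0.663 / 2.076 = 0.3194 g VSS/g BOD₅.
Mass of BOD₅ removed per day: Q(S₀ − S) = 375 × 1558 g/m³ = 584.3 kg/d.
Net biomass production P_X = Y_obs × Q·(S₀ − S) = 0.3194 × 584.3 = 186.6 kg VSS/d.

P_X ≈ 187 kg VSS/d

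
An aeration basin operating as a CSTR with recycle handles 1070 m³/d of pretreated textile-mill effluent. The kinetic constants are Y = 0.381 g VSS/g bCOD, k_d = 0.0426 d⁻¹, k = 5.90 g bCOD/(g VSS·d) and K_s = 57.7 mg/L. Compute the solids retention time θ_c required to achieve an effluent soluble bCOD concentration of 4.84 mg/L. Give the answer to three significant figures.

θ_c ≈ 7.61 d

Specific growth rate at S = 4.84 mg/L: μ = YkS/(K_s+S) = 0.381·5.90·4.84/(57.7+4.84) = 0.1740 d⁻¹.
Then 1/θ_c = μ − k_d = 0.1740 − 0.0426 = 0.1314 d⁻¹, giving θ_c = 7.612 d.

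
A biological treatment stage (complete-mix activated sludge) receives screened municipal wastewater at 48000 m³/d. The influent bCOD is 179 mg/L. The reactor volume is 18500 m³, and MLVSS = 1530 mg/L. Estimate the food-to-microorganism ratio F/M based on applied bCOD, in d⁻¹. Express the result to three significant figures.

F/M ≈ 0.304 d⁻¹

Food-to-microorganism ratio F/M = Q S₀ / (V X) = 48000 × 179 / (18500 × 1530) = 0.3036 d⁻¹.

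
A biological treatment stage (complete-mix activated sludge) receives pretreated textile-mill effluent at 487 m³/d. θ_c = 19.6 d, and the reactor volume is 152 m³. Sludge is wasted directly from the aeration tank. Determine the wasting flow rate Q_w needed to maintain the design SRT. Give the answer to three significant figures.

Q_w ≈ 7.76 m³/d

For wasting at MLVSS concentration, Q_w = V/θ_c = 152.0/19.6 = 7.755 m³/d.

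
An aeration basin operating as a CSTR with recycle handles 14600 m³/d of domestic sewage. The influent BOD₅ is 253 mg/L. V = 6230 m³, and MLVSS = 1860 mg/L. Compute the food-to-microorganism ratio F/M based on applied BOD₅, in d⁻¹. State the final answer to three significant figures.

F/M ≈ 0.319 d⁻¹

F/M = applied load / biomass = Q·S₀/(V·X) = 14600 × 253 / (6230 × 1860) = 0.3188 d⁻¹.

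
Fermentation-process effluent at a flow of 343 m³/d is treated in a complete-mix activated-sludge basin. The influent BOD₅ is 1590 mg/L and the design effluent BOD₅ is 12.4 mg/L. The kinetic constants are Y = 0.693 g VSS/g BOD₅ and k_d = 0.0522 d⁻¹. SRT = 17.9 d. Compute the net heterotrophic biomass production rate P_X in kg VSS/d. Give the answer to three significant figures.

P_X ≈ 194 kg VSS/d

Observed yield with endogenous decay: Y_obs = Y / (1 + k_d·θ_c) = 0.693 / (1 + 0.0522 × 17.9) = 0.693 / 1.934 = 0.3583 g VSS/g BOD₅.
Mass of BOD₅ removed per day: Q(S₀ − S) = 343 × 1578 g/m³ = 541.1 kg/d.
P_X = Y_obs · Q(S₀ − S) = 0.3583 × 541.1 = 193.9 kg VSS/d.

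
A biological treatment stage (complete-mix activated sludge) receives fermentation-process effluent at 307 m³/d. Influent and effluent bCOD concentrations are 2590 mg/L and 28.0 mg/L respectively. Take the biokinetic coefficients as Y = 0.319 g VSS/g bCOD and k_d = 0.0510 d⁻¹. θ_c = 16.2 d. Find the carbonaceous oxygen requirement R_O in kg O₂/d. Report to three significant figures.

R_O ≈ 591 kg O₂/d

Observed yield with endogenous decay: Y_obs = Y / (1 + k_d·θ_c) = 0.319 / (1 + 0.0510 × 16.2) = 0.319 / 1.826 = 0.1747 g VSS/g bCOD.
Substrate removed = Q·(S₀ − S) = 307 m³/d × (2590 − 28.0) g/m³ = 7.87×10^5 g/d = 786.5 kg/d.
P_X = Y_obs·Q·(S₀ − S) = 0.1747 × 786.5 = 137.4 kg VSS/d.
R_O = Q·ΔS − 1.42 P_X = 786.5 − 195.1 = 591.4 kg O₂/d.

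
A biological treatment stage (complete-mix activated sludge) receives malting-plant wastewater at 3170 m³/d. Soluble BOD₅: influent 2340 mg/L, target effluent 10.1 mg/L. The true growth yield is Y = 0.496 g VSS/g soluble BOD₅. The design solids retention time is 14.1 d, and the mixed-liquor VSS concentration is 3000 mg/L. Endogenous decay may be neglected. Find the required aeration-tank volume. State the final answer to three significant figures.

V ≈ 17200 m³

With k_d = 0 the design equation reduces to V = Y Q (S₀−S) θ_c / X = 0.496 × 3170 × (2340 − 10.1) × 14.1 / 3000 = 17218 m³.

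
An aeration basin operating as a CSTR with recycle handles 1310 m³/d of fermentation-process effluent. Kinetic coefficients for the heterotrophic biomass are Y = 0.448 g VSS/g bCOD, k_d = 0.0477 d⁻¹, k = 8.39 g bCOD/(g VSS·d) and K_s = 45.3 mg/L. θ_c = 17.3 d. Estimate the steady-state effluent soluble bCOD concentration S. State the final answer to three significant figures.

S ≈ 1.31 mg/L

For a completely mixed reactor with recycle the Lawrence–McCarty relation gives S = K_s·(1 + k_d·θ_c) / [θ_c·(Y·k − k_d) − 1] = 45.3 × (1 + 0.0477 × 17.3) / [17.3 × (0.448 × 8.39 − 0.0477) − 1] = 82.68 / 63.20 = 1.308 mg/L.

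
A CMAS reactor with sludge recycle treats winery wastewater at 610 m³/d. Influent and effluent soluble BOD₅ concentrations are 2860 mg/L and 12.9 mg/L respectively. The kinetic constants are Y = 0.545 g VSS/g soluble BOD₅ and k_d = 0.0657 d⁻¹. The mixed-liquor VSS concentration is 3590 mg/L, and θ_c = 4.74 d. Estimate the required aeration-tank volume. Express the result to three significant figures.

V ≈ 953 m³

From the SRT design equation V = Y Q (S₀−S) θ_c / [X (1 + k_d θ_c)] = 0.545 × 610 × (2860 − 12.9) × 4.74 / [3590 × (1 + 0.0657 × 4.74)] = 4.49×10^6 / 4708 = 953.0 m³.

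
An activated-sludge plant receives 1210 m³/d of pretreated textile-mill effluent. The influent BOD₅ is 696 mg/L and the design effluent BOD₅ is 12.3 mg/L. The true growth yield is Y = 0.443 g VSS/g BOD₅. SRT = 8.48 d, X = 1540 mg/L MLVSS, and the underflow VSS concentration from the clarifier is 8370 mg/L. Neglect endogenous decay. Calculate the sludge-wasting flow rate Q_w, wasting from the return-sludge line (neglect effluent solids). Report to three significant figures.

Q_w ≈ 43.8 m³/d

With k_d = 0 the design equation reduces to V = Y Q (S₀−S) θ_c / X = 0.443 × 1210 × (696 − 12.3) × 8.48 / 1540 = 2018 m³.
θ_c = V·X/(Q_w·X_r) when wasting from the recycle, so Q_w = V·X/(θ_c·X_r) = 2018 × 1540 / (8.48 × 8370) = 43.79 m³/d.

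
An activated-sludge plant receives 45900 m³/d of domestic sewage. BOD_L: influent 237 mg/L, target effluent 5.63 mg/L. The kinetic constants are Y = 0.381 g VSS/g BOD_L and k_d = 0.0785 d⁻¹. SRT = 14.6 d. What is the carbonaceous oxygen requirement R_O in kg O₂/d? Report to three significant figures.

R_O ≈ 7940 kg O₂/d

Y_obs = Y / (1 + k_d θ_c) = 0.381 / (1 + 0.0785 × 14.6) = 0.381 / 2.146 = 0.1775.
Mass of BOD_L removed per day: Q(S₀ − S) = 45900 × 231.4 g/m³ = 10620 kg/d.
P_X = Y_obs·Q·(S₀ − S) = 0.1775 × 10620 = 1885 kg VSS/d.
R_O = Q·(S₀ − S) − 1.42·P_X = 10620 − 1.42 × 1885 = 7943 kg O₂/d.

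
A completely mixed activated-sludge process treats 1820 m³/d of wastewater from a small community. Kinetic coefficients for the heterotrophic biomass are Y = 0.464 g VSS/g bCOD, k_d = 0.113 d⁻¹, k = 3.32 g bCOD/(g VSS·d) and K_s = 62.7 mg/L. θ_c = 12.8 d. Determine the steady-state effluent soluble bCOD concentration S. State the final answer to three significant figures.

S ≈ 8.88 mg/L

For a completely mixed reactor with recycle the Lawrence–McCarty relation gives S = K_s·(1 + k_d·θ_c) / [θ_c·(Y·k − k_d) − 1] = 62.7 × (1 + 0.113 × 12.8) / [12.8 × (0.464 × 3.32 − 0.113) − 1] = 153.4 / 17.27 = 8.881 mg/L.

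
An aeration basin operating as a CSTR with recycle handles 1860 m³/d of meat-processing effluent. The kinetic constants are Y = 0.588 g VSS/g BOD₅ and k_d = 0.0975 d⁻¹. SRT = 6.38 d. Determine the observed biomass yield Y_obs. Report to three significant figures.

The observed yield is Y_obs = Y/(1 + k_d·θ_c) = 0.588 / (1 + 0.0975 × 6.38) = 0.588 / 1.622 = 0.3625 g VSS per g BOD₅ removed.

Y_obs ≈ 0.363 g VSS/g BOD₅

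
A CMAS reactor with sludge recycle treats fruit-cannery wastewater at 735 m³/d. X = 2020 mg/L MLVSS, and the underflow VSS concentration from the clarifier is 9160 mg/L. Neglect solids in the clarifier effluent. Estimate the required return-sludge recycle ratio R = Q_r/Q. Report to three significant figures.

R ≈ 0.283

Mass balance around the secondary clarifier (neglecting effluent solids): R = X / (X_r − X) = 2020 / (9160 − 2020) = 0.2829.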